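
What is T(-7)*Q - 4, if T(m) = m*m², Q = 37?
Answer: -12695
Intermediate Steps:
T(m) = m³
T(-7)*Q - 4 = (-7)³*37 - 4 = -343*37 - 4 = -12691 - 4 = -12695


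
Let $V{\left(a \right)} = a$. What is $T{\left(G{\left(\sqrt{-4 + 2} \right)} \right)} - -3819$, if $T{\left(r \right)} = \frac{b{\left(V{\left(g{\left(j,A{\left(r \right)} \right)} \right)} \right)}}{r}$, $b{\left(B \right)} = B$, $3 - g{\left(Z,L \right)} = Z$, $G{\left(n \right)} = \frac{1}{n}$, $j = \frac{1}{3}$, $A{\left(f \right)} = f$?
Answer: $3819 + \frac{8 i \sqrt{2}}{3} \approx 3819.0 + 3.7712 i$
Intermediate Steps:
$j = \frac{1}{3} \approx 0.33333$
$g{\left(Z,L \right)} = 3 - Z$
$T{\left(r \right)} = \frac{8}{3 r}$ ($T{\left(r \right)} = \frac{3 - \frac{1}{3}}{r} = \frac{8}{3 r}$)
$T{\left(G{\left(\sqrt{-4 + 2} \right)} \right)} - -3819 = \frac{8}{3 \frac{1}{\sqrt{-4 + 2}}} - -3819 = \frac{8}{3 \frac{1}{\sqrt{-2}}} + 3819 = \frac{8}{3 \frac{1}{i \sqrt{2}}} + 3819 = \frac{8}{3 \left(- \frac{i \sqrt{2}}{2}\right)} + 3819 = \frac{8 i \sqrt{2}}{3} + 3819 = 3819 + \frac{8 i \sqrt{2}}{3}$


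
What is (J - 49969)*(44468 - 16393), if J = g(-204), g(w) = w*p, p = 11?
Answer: -1465879975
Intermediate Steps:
g(w) = 11*w (g(w) = w*11 = 11*w)
J = -2244 (J = 11*(-204) = -2244)
(J - 49969)*(44468 - 16393) = (-2244 - 49969)*(44468 - 16393) = -52213*28075 = -1465879975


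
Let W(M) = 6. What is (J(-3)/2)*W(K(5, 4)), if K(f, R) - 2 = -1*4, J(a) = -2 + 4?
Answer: 6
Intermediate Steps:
J(a) = 2
K(f, R) = -2 (K(f, R) = 2 - 1*4 = 2 - 4 = -2)
(J(-3)/2)*W(K(5, 4)) = (2/2)*6 = (2*(½))*6 = 1*6 = 6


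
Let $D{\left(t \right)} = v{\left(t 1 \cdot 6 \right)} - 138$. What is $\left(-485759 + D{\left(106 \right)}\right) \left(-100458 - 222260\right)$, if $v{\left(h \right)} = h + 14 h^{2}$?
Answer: $-1670931502394$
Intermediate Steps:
$D{\left(t \right)} = -138 + 6 t \left(1 + 84 t\right)$ ($D{\left(t \right)} = t 1 \cdot 6 \left(1 + 14 t 1 \cdot 6\right) - 138 = t 6 \left(1 + 14 t 6\right) - 138 = 6 t \left(1 + 14 \cdot 6 t\right) - 138 = 6 t \left(1 + 84 t\right) - 138 = -138 + 6 t \left(1 + 84 t\right)$)
$\left(-485759 + D{\left(106 \right)}\right) \left(-100458 - 222260\right) = \left(-485759 - \left(138 - 636 \left(1 + 84 \cdot 106\right)\right)\right) \left(-100458 - 222260\right) = \left(-485759 - \left(138 - 636 \left(1 + 8904\right)\right)\right) \left(-100458 - 222260\right) = \left(-485759 - \left(138 - 5663580\right)\right) \left(-100458 - 222260\right) = \left(-485759 + \left(-138 + 5663580\right)\right) \left(-322718\right) = \left(-485759 + 5663442\right) \left(-322718\right) = 5177683 \left(-322718\right) = -1670931502394$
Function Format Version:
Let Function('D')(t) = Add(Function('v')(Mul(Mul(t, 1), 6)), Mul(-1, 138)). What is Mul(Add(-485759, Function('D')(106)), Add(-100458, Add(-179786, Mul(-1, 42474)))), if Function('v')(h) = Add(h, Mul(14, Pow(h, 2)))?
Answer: -1670931502394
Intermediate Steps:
Function('D')(t) = Add(-138, Mul(6, t, Add(1, Mul(84, t)))) (Function('D')(t) = Add(Mul(Mul(Mul(t, 1), 6), Add(1, Mul(14, Mul(Mul(t, 1), 6)))), Mul(-1, 138)) = Add(Mul(Mul(t, 6), Add(1, Mul(14, Mul(t, 6)))), -138) = Add(Mul(Mul(6, t), Add(1, Mul(14, Mul(6, t)))), -138) = Add(Mul(Mul(6, t), Add(1, Mul(84, t))), -138) = Add(Mul(6, t, Add(1, Mul(84, t))), -138) = Add(-138, Mul(6, t, Add(1, Mul(84, t)))))
Mul(Add(-485759, Function('D')(106)), Add(-100458, Add(-179786, Mul(-1, 42474)))) = Mul(Add(-485759, Add(-138, Mul(6, 106, Add(1, Mul(84, 106))))), Add(-100458, Add(-179786, Mul(-1, 42474)))) = Mul(Add(-485759, Add(-138, Mul(6, 106, Add(1, 8904)))), Add(-100458, Add(-179786, -42474))) = Mul(Add(-485759, Add(-138, Mul(6, 106, 8905))), Add(-100458, -222260)) = Mul(Add(-485759, Add(-138, 5663580)), -322718) = Mul(Add(-485759, 5663442), -322718) = Mul(5177683, -322718) = -1670931502394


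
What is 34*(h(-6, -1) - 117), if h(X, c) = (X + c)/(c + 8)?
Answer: -4012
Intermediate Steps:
h(X, c) = (X + c)/(8 + c)
34*(h(-6, -1) - 117) = 34*((-6 - 1)/(8 - 1) - 117) = 34*(-7/7 - 117) = 34*((⅐)*(-7) - 117) = 34*(-1 - 117) = 34*(-118) = -4012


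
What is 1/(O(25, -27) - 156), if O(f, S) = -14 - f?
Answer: -1/195 ≈ -0.0051282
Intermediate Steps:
1/(O(25, -27) - 156) = 1/((-14 - 1*25) - 156) = 1/((-14 - 25) - 156) = 1/(-39 - 156) = 1/(-195) = -1/195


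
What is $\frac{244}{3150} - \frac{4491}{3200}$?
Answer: $- \frac{267317}{201600} \approx -1.326$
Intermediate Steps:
$\frac{244}{3150} - \frac{4491}{3200} = 244 \cdot \frac{1}{3150} - \frac{4491}{3200} = \frac{122}{1575} - \frac{4491}{3200} = - \frac{267317}{201600}$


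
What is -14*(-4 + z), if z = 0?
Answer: 56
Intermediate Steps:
-14*(-4 + z) = -14*(-4 + 0) = -14*(-4) = 56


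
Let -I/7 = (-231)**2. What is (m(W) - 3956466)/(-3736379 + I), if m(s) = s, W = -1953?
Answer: 3958419/4109906 ≈ 0.96314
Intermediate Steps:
I = -373527 (I = -7*(-231)**2 = -7*53361 = -373527)
(m(W) - 3956466)/(-3736379 + I) = (-1953 - 3956466)/(-3736379 - 373527) = -3958419/(-4109906) = -3958419*(-1/4109906) = 3958419/4109906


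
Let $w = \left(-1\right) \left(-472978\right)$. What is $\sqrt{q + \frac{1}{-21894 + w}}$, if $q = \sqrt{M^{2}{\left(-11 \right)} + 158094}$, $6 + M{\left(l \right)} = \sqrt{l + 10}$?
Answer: $\frac{\sqrt{112771 + 50869193764 \sqrt{158129 - 12 i}}}{225542} \approx 19.941 - 0.00037832 i$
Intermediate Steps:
$w = 472978$
$M{\left(l \right)} = -6 + \sqrt{10 + l}$ ($M{\left(l \right)} = -6 + \sqrt{l + 10} = -6 + \sqrt{10 + l}$)
$q = \sqrt{158094 + \left(-6 + i\right)^{2}}$ ($q = \sqrt{\left(-6 + \sqrt{10 - 11}\right)^{2} + 158094} = \sqrt{\left(-6 + \sqrt{-1}\right)^{2} + 158094} = \sqrt{\left(-6 + i\right)^{2} + 158094} = \sqrt{158094 + \left(-6 + i\right)^{2}} \approx 397.65 - 0.015 i$)
$\sqrt{q + \frac{1}{-21894 + w}} = \sqrt{\sqrt{158129 - 12 i} + \frac{1}{-21894 + 472978}} = \sqrt{\sqrt{158129 - 12 i} + \frac{1}{451084}} = \sqrt{\frac{1}{451084} + \sqrt{158129 - 12 i}}$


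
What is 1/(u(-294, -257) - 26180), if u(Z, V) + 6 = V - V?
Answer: -1/26186 ≈ -3.8188e-5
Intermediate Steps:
u(Z, V) = -6 (u(Z, V) = -6 + (V - V) = -6 + 0 = -6)
1/(u(-294, -257) - 26180) = 1/(-6 - 26180) = 1/(-26186) = -1/26186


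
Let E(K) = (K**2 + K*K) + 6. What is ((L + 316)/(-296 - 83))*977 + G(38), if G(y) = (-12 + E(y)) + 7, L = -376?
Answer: 1153551/379 ≈ 3043.7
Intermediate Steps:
E(K) = 6 + 2*K**2 (E(K) = (K**2 + K**2) + 6 = 2*K**2 + 6 = 6 + 2*K**2)
G(y) = 1 + 2*y**2 (G(y) = (-12 + (6 + 2*y**2)) + 7 = (-6 + 2*y**2) + 7 = 1 + 2*y**2)
((L + 316)/(-296 - 83))*977 + G(38) = ((-376 + 316)/(-296 - 83))*977 + (1 + 2*38**2) = -60/(-379)*977 + (1 + 2*1444) = -60*(-1/379)*977 + (1 + 2888) = (60/379)*977 + 2889 = 58620/379 + 2889 = 1153551/379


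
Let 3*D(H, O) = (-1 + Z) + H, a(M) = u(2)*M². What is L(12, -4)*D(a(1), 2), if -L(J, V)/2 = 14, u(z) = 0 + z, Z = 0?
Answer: -28/3 ≈ -9.3333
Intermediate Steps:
u(z) = z
L(J, V) = -28 (L(J, V) = -2*14 = -28)
a(M) = 2*M²
D(H, O) = -⅓ + H/3 (D(H, O) = ((-1 + 0) + H)/3 = (-1 + H)/3 = -⅓ + H/3)
L(12, -4)*D(a(1), 2) = -28*(-⅓ + (2*1²)/3) = -28*(-⅓ + (2*1)/3) = -28*(-⅓ + (⅓)*2) = -28*(-⅓ + ⅔) = -28*⅓ = -28/3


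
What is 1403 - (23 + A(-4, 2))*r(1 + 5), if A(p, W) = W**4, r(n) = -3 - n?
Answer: 1754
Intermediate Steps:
1403 - (23 + A(-4, 2))*r(1 + 5) = 1403 - (23 + 2**4)*(-3 - (1 + 5)) = 1403 - (23 + 16)*(-3 - 1*6) = 1403 - 39*(-3 - 6) = 1403 - 39*(-9) = 1403 - 1*(-351) = 1403 + 351 = 1754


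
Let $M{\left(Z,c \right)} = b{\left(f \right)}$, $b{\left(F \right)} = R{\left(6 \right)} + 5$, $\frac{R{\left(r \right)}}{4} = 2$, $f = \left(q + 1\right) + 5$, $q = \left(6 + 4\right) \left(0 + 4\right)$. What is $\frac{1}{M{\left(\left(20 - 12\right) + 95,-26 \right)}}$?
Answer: $\frac{1}{13} \approx 0.076923$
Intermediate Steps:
$q = 40$ ($q = 10 \cdot 4 = 40$)
$f = 46$ ($f = \left(40 + 1\right) + 5 = 41 + 5 = 46$)
$R{\left(r \right)} = 8$ ($R{\left(r \right)} = 4 \cdot 2 = 8$)
$b{\left(F \right)} = 13$ ($b{\left(F \right)} = 8 + 5 = 13$)
$M{\left(Z,c \right)} = 13$
$\frac{1}{M{\left(\left(20 - 12\right) + 95,-26 \right)}} = \frac{1}{13}$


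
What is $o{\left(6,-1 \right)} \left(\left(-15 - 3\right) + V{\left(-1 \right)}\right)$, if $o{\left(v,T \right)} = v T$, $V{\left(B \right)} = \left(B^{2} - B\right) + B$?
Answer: $102$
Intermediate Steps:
$V{\left(B \right)} = B^{2}$
$o{\left(v,T \right)} = T v$
$o{\left(6,-1 \right)} \left(\left(-15 - 3\right) + V{\left(-1 \right)}\right) = \left(-1\right) 6 \left(\left(-15 - 3\right) + \left(-1\right)^{2}\right) = - 6 \left(-18 + 1\right) = \left(-6\right) \left(-17\right) = 102$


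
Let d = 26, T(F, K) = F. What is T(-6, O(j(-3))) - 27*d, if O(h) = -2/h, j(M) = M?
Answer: -708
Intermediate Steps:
T(-6, O(j(-3))) - 27*d = -6 - 27*26 = -6 - 702 = -708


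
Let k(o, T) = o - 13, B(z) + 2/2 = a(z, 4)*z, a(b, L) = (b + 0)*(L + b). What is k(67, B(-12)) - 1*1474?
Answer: -1420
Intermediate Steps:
a(b, L) = b*(L + b)
B(z) = -1 + z²*(4 + z) (B(z) = -1 + (z*(4 + z))*z = -1 + z²*(4 + z))
k(o, T) = -13 + o
k(67, B(-12)) - 1*1474 = (-13 + 67) - 1*1474 = 54 - 1474 = -1420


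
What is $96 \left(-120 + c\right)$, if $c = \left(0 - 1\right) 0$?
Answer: $-11520$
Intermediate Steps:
$c = 0$ ($c = \left(-1\right) 0 = 0$)
$96 \left(-120 + c\right) = 96 \left(-120 + 0\right) = 96 \left(-120\right) = -11520$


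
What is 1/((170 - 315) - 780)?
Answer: -1/925 ≈ -0.0010811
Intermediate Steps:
1/((170 - 315) - 780) = 1/(-145 - 780) = 1/(-925) = -1/925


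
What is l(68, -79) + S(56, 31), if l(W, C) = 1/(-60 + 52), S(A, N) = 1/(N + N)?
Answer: -27/248 ≈ -0.10887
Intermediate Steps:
S(A, N) = 1/(2*N)
l(W, C) = -1/8 (l(W, C) = 1/(-8) = -1/8)
l(68, -79) + S(56, 31) = -1/8 + (1/2)/31 = -1/8 + (1/2)*(1/31) = -1/8 + 1/62 = -27/248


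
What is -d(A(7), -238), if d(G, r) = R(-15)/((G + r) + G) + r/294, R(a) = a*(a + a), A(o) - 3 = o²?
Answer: 5864/1407 ≈ 4.1677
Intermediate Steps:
A(o) = 3 + o²
R(a) = 2*a² (R(a) = a*(2*a) = 2*a²)
d(G, r) = 450/(r + 2*G) + r/294 (d(G, r) = (2*(-15)²)/((G + r) + G) + r/294 = (2*225)/(r + 2*G) + r*(1/294) = 450/(r + 2*G) + r/294)
-d(A(7), -238) = -(132300 + (-238)² + 2*(3 + 7²)*(-238))/(294*(-238 + 2*(3 + 7²))) = -(132300 + 56644 + 2*(3 + 49)*(-238))/(294*(-238 + 2*(3 + 49))) = -(132300 + 56644 + 2*52*(-238))/(294*(-238 + 2*52)) = -(132300 + 56644 - 24752)/(294*(-238 + 104)) = -164192/(294*(-134)) = -(-1)*164192/(294*134) = -1*(-5864/1407) = 5864/1407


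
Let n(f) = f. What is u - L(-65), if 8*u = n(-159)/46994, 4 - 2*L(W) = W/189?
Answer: -154358347/71054928 ≈ -2.1724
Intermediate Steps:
L(W) = 2 - W/378 (L(W) = 2 - W/(2*189) = 2 - W/378)
u = -159/375952 (u = (-159/46994)/8 = (-159*1/46994)/8 = (1/8)*(-159/46994) = -159/375952 ≈ -0.00042293)
u - L(-65) = -159/375952 - (2 - 1/378*(-65)) = -159/375952 - (2 + 65/378) = -159/375952 - 1*821/378 = -159/375952 - 821/378 = -154358347/71054928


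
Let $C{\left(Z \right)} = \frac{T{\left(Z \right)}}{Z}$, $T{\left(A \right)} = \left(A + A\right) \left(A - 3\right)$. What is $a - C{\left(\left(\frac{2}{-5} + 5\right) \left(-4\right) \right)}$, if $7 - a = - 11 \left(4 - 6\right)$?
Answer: $\frac{139}{5} \approx 27.8$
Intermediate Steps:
$T{\left(A \right)} = 2 A \left(-3 + A\right)$
$a = -15$ ($a = 7 - - 11 \left(4 - 6\right) = 7 - \left(-11\right) \left(-2\right) = 7 - 22 = -15$)
$C{\left(Z \right)} = -6 + 2 Z$ ($C{\left(Z \right)} = \frac{2 Z \left(-3 + Z\right)}{Z} = -6 + 2 Z$)
$a - C{\left(\left(\frac{2}{-5} + 5\right) \left(-4\right) \right)} = -15 - \left(-6 + 2 \left(\frac{2}{-5} + 5\right) \left(-4\right)\right) = -15 - \left(-6 + 2 \left(2 \left(- \frac{1}{5}\right) + 5\right) \left(-4\right)\right) = -15 - \left(-6 + 2 \left(- \frac{2}{5} + 5\right) \left(-4\right)\right) = -15 - \left(-6 + 2 \cdot \frac{23}{5} \left(-4\right)\right) = -15 - \left(-6 + 2 \left(- \frac{92}{5}\right)\right) = -15 - \left(-6 - \frac{184}{5}\right) = -15 - - \frac{214}{5} = -15 + \frac{214}{5} = \frac{139}{5}$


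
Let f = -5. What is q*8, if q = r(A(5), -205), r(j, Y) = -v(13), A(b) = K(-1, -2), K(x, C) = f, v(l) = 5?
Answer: -40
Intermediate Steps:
K(x, C) = -5
A(b) = -5
r(j, Y) = -5 (r(j, Y) = -1*5 = -5)
q = -5
q*8 = -5*8 = -40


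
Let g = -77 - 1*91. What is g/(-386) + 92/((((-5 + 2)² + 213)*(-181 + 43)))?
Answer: 27779/64269 ≈ 0.43223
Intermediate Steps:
g = -168 (g = -77 - 91 = -168)
g/(-386) + 92/((((-5 + 2)² + 213)*(-181 + 43))) = -168/(-386) + 92/((((-5 + 2)² + 213)*(-181 + 43))) = -168*(-1/386) + 92/((((-3)² + 213)*(-138))) = 84/193 + 92/(((9 + 213)*(-138))) = 84/193 + 92/((222*(-138))) = 84/193 + 92/(-30636) = 84/193 + 92*(-1/30636) = 84/193 - 1/333 = 27779/64269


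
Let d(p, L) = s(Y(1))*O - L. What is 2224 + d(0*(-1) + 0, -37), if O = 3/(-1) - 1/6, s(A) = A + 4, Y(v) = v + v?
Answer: 2242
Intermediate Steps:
Y(v) = 2*v
s(A) = 4 + A
O = -19/6 (O = 3*(-1) - 1*⅙ = -3 - ⅙ = -19/6 ≈ -3.1667)
d(p, L) = -19 - L (d(p, L) = (4 + 2*1)*(-19/6) - L = (4 + 2)*(-19/6) - L = 6*(-19/6) - L = -19 - L)
2224 + d(0*(-1) + 0, -37) = 2224 + (-19 - 1*(-37)) = 2224 + (-19 + 37) = 2224 + 18 = 2242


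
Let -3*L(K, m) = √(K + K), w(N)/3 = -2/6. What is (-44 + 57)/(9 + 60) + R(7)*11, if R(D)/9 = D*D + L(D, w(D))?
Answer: 334732/69 - 33*√14 ≈ 4727.7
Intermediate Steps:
w(N) = -1 (w(N) = 3*(-2/6) = 3*(-2*⅙) = 3*(-⅓) = -1)
L(K, m) = -√2*√K/3 (L(K, m) = -√(K + K)/3 = -√2*√K/3)
R(D) = 9*D² - 3*√2*√D (R(D) = 9*(D*D - √2*√D/3) = 9*(D² - √2*√D/3) = 9*D² - 3*√2*√D)
(-44 + 57)/(9 + 60) + R(7)*11 = (-44 + 57)/(9 + 60) + (9*7² - 3*√2*√7)*11 = 13/69 + (9*49 - 3*√14)*11 = 13*(1/69) + (441 - 3*√14)*11 = 13/69 + (4851 - 33*√14) = 334732/69 - 33*√14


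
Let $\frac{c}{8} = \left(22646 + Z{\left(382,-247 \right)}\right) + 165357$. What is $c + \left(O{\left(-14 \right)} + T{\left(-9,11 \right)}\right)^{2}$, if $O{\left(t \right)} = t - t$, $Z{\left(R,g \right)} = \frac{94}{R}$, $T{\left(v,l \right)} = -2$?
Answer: $\frac{287269724}{191} \approx 1.504 \cdot 10^{6}$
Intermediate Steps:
$c = \frac{287268960}{191}$ ($c = 8 \left(\left(22646 + \frac{94}{382}\right) + 165357\right) = 8 \left(\left(22646 + 94 \cdot \frac{1}{382}\right) + 165357\right) = 8 \left(\left(22646 + \frac{47}{191}\right) + 165357\right) = 8 \left(\frac{4325433}{191} + 165357\right) = 8 \cdot \frac{35908620}{191} = \frac{287268960}{191} \approx 1.504 \cdot 10^{6}$)
$O{\left(t \right)} = 0$
$c + \left(O{\left(-14 \right)} + T{\left(-9,11 \right)}\right)^{2} = \frac{287268960}{191} + \left(0 - 2\right)^{2} = \frac{287268960}{191} + \left(-2\right)^{2} = \frac{287268960}{191} + 4 = \frac{287269724}{191}$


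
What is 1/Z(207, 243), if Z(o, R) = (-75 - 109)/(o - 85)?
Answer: -61/92 ≈ -0.66304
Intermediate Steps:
Z(o, R) = -184/(-85 + o)
1/Z(207, 243) = 1/(-184/(-85 + 207)) = 1/(-184/122) = 1/(-184*1/122) = 1/(-92/61) = -61/92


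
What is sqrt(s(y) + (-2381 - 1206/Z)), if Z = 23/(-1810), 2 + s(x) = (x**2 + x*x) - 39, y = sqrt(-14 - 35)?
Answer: 30*sqrt(54303)/23 ≈ 303.95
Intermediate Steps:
y = 7*I (y = sqrt(-49) = 7*I ≈ 7.0*I)
s(x) = -41 + 2*x**2 (s(x) = -2 + ((x**2 + x*x) - 39) = -2 + ((x**2 + x**2) - 39) = -2 + (2*x**2 - 39) = -2 + (-39 + 2*x**2) = -41 + 2*x**2)
Z = -23/1810 (Z = 23*(-1/1810) = -23/1810 ≈ -0.012707)
sqrt(s(y) + (-2381 - 1206/Z)) = sqrt((-41 + 2*(7*I)**2) + (-2381 - 1206/(-23/1810))) = sqrt((-41 + 2*(-49)) + (-2381 - 1206*(-1810)/23)) = sqrt((-41 - 98) + (-2381 - 1*(-2182860/23))) = sqrt(-139 + (-2381 + 2182860/23)) = sqrt(-139 + 2128097/23) = sqrt(2124900/23) = 30*sqrt(54303)/23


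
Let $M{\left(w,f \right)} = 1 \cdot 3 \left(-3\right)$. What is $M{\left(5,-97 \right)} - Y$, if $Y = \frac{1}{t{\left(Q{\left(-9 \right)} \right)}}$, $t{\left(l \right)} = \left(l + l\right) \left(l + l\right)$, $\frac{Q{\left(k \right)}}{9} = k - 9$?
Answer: $- \frac{944785}{104976} \approx -9.0$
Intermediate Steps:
$Q{\left(k \right)} = -81 + 9 k$ ($Q{\left(k \right)} = 9 \left(k - 9\right) = 9 \left(-9 + k\right) = -81 + 9 k$)
$t{\left(l \right)} = 4 l^{2}$ ($t{\left(l \right)} = 2 l 2 l = 4 l^{2}$)
$M{\left(w,f \right)} = -9$ ($M{\left(w,f \right)} = 3 \left(-3\right) = -9$)
$Y = \frac{1}{104976}$ ($Y = \frac{1}{4 \left(-81 + 9 \left(-9\right)\right)^{2}} = \frac{1}{4 \left(-81 - 81\right)^{2}} = \frac{1}{4 \left(-162\right)^{2}} = \frac{1}{4 \cdot 26244} = \frac{1}{104976} \approx 9.526 \cdot 10^{-6}$)
$M{\left(5,-97 \right)} - Y = -9 - \frac{1}{104976} = - \frac{944785}{104976}$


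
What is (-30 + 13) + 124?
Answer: 107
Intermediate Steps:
(-30 + 13) + 124 = -17 + 124 = 107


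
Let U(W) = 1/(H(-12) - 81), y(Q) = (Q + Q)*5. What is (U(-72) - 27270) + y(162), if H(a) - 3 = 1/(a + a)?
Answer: -48042474/1873 ≈ -25650.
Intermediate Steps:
H(a) = 3 + 1/(2*a) (H(a) = 3 + 1/(a + a) = 3 + 1/(2*a))
y(Q) = 10*Q (y(Q) = (2*Q)*5 = 10*Q)
U(W) = -24/1873 (U(W) = 1/((3 + (½)/(-12)) - 81) = 1/((3 + (½)*(-1/12)) - 81) = 1/((3 - 1/24) - 81) = 1/(71/24 - 81) = 1/(-1873/24) = -24/1873)
(U(-72) - 27270) + y(162) = (-24/1873 - 27270) + 10*162 = -51076734/1873 + 1620 = -48042474/1873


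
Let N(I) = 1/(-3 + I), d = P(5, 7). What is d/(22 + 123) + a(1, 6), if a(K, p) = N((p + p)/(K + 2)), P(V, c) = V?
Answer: 30/29 ≈ 1.0345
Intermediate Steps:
d = 5
a(K, p) = 1/(-3 + 2*p/(2 + K)) (a(K, p) = 1/(-3 + (p + p)/(K + 2)) = 1/(-3 + (2*p)/(2 + K)) = 1/(-3 + 2*p/(2 + K)))
d/(22 + 123) + a(1, 6) = 5/(22 + 123) + (2 + 1)/(-6 - 3*1 + 2*6) = 5/145 + 3/(-6 - 3 + 12) = 5*(1/145) + 3/3 = 1/29 + (⅓)*3 = 1/29 + 1 = 30/29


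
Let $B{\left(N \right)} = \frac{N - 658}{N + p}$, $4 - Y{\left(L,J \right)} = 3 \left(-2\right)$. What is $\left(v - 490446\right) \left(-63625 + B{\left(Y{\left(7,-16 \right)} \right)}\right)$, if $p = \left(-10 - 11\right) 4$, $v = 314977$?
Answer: $\frac{413019107669}{37} \approx 1.1163 \cdot 10^{10}$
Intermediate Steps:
$Y{\left(L,J \right)} = 10$ ($Y{\left(L,J \right)} = 4 - 3 \left(-2\right) = 4 - -6 = 4 + 6 = 10$)
$p = -84$ ($p = \left(-21\right) 4 = -84$)
$B{\left(N \right)} = \frac{-658 + N}{-84 + N}$ ($B{\left(N \right)} = \frac{N - 658}{N - 84} = \frac{-658 + N}{-84 + N}$)
$\left(v - 490446\right) \left(-63625 + B{\left(Y{\left(7,-16 \right)} \right)}\right) = \left(314977 - 490446\right) \left(-63625 + \frac{-658 + 10}{-84 + 10}\right) = - 175469 \left(-63625 + \frac{1}{-74} \left(-648\right)\right) = - 175469 \left(-63625 - - \frac{324}{37}\right) = - 175469 \left(-63625 + \frac{324}{37}\right) = \left(-175469\right) \left(- \frac{2353801}{37}\right) = \frac{413019107669}{37}$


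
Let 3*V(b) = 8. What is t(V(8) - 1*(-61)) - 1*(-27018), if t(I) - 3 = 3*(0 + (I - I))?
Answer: 27021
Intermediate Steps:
V(b) = 8/3 (V(b) = (1/3)*8 = 8/3)
t(I) = 3 (t(I) = 3 + 3*(0 + (I - I)) = 3 + 3*(0 + 0) = 3 + 3*0 = 3 + 0 = 3)
t(V(8) - 1*(-61)) - 1*(-27018) = 3 - 1*(-27018) = 3 + 27018 = 27021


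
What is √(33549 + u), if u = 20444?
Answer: √53993 ≈ 232.36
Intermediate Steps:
√(33549 + u) = √(33549 + 20444) = √53993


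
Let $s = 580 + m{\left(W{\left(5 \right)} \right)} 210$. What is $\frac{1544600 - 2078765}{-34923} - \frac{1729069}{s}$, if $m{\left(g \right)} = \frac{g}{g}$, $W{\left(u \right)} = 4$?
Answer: $- \frac{19987428779}{9196390} \approx -2173.4$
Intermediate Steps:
$m{\left(g \right)} = 1$
$s = 790$ ($s = 580 + 1 \cdot 210 = 580 + 210 = 790$)
$\frac{1544600 - 2078765}{-34923} - \frac{1729069}{s} = \frac{1544600 - 2078765}{-34923} - \frac{1729069}{790} = \left(1544600 - 2078765\right) \left(- \frac{1}{34923}\right) - \frac{1729069}{790} = \left(-534165\right) \left(- \frac{1}{34923}\right) - \frac{1729069}{790} = \frac{178055}{11641} - \frac{1729069}{790} = - \frac{19987428779}{9196390}$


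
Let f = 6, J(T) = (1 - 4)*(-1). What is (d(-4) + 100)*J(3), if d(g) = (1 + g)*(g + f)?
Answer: 282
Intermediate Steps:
J(T) = 3 (J(T) = -3*(-1) = 3)
d(g) = (1 + g)*(6 + g) (d(g) = (1 + g)*(g + 6) = (1 + g)*(6 + g))
(d(-4) + 100)*J(3) = ((6 + (-4)² + 7*(-4)) + 100)*3 = ((6 + 16 - 28) + 100)*3 = (-6 + 100)*3 = 94*3 = 282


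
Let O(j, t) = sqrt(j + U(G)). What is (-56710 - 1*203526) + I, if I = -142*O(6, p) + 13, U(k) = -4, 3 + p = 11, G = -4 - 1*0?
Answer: -260223 - 142*sqrt(2) ≈ -2.6042e+5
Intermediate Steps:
G = -4 (G = -4 + 0 = -4)
p = 8 (p = -3 + 11 = 8)
O(j, t) = sqrt(-4 + j) (O(j, t) = sqrt(j - 4) = sqrt(-4 + j))
I = 13 - 142*sqrt(2) (I = -142*sqrt(-4 + 6) + 13 = -142*sqrt(2) + 13 = 13 - 142*sqrt(2) ≈ -187.82)
(-56710 - 1*203526) + I = (-56710 - 1*203526) + (13 - 142*sqrt(2)) = (-56710 - 203526) + (13 - 142*sqrt(2)) = -260236 + (13 - 142*sqrt(2)) = -260223 - 142*sqrt(2)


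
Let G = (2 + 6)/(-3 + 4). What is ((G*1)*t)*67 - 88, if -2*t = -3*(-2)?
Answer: -1696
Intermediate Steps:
G = 8 (G = 8/1 = 8*1 = 8)
t = -3 (t = -(-3)*(-2)/2 = -1/2*6 = -3)
((G*1)*t)*67 - 88 = ((8*1)*(-3))*67 - 88 = (8*(-3))*67 - 88 = -24*67 - 88 = -1608 - 88 = -1696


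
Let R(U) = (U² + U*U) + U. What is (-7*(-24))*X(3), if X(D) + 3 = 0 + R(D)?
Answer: 3024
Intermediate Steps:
R(U) = U + 2*U² (R(U) = (U² + U²) + U = 2*U² + U = U + 2*U²)
X(D) = -3 + D*(1 + 2*D) (X(D) = -3 + (0 + D*(1 + 2*D)) = -3 + D*(1 + 2*D))
(-7*(-24))*X(3) = (-7*(-24))*(-3 + 3*(1 + 2*3)) = 168*(-3 + 3*(1 + 6)) = 168*(-3 + 3*7) = 168*(-3 + 21) = 168*18 = 3024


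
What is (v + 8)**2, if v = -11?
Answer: 9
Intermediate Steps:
(v + 8)**2 = (-11 + 8)**2 = (-3)**2 = 9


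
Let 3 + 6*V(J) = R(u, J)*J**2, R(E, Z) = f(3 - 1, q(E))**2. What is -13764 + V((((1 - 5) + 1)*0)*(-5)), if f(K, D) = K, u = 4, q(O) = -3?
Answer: -27529/2 ≈ -13765.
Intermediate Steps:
R(E, Z) = 4 (R(E, Z) = (3 - 1)**2 = 2**2 = 4)
V(J) = -1/2 + 2*J**2/3 (V(J) = -1/2 + (4*J**2)/6 = -1/2 + 2*J**2/3)
-13764 + V((((1 - 5) + 1)*0)*(-5)) = -13764 + (-1/2 + 2*((((1 - 5) + 1)*0)*(-5))**2/3) = -13764 + (-1/2 + 2*(((-4 + 1)*0)*(-5))**2/3) = -13764 + (-1/2 + 2*(-3*0*(-5))**2/3) = -13764 + (-1/2 + 2*(0*(-5))**2/3) = -13764 + (-1/2 + (2/3)*0**2) = -13764 + (-1/2 + (2/3)*0) = -13764 + (-1/2 + 0) = -13764 - 1/2 = -27529/2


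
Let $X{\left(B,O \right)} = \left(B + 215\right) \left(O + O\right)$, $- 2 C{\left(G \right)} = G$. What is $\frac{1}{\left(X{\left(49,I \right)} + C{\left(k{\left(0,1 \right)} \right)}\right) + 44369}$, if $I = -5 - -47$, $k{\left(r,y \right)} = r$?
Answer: $\frac{1}{66545} \approx 1.5027 \cdot 10^{-5}$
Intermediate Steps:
$C{\left(G \right)} = - \frac{G}{2}$
$I = 42$ ($I = -5 + 47 = 42$)
$X{\left(B,O \right)} = 2 O \left(215 + B\right)$ ($X{\left(B,O \right)} = \left(215 + B\right) 2 O = 2 O \left(215 + B\right)$)
$\frac{1}{\left(X{\left(49,I \right)} + C{\left(k{\left(0,1 \right)} \right)}\right) + 44369} = \frac{1}{\left(2 \cdot 42 \left(215 + 49\right) - 0\right) + 44369} = \frac{1}{\left(2 \cdot 42 \cdot 264 + 0\right) + 44369} = \frac{1}{\left(22176 + 0\right) + 44369} = \frac{1}{22176 + 44369} = \frac{1}{66545}$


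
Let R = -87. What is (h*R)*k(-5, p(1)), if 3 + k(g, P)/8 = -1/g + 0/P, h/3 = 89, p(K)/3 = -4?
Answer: 2601648/5 ≈ 5.2033e+5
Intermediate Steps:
p(K) = -12 (p(K) = 3*(-4) = -12)
h = 267 (h = 3*89 = 267)
k(g, P) = -24 - 8/g (k(g, P) = -24 + 8*(-1/g + 0/P) = -24 + 8*(-1/g + 0) = -24 + 8*(-1/g) = -24 - 8/g)
(h*R)*k(-5, p(1)) = (267*(-87))*(-24 - 8/(-5)) = -23229*(-24 - 8*(-⅕)) = -23229*(-24 + 8/5) = -23229*(-112/5) = 2601648/5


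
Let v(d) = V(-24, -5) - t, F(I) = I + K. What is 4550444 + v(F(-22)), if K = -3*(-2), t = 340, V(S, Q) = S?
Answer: 4550080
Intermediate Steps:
K = 6
F(I) = 6 + I (F(I) = I + 6 = 6 + I)
v(d) = -364 (v(d) = -24 - 1*340 = -24 - 340 = -364)
4550444 + v(F(-22)) = 4550444 - 364 = 4550080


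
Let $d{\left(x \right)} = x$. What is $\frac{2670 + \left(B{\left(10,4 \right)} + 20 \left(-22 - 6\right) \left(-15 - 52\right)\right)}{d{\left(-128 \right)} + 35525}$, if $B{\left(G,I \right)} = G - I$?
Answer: $\frac{40196}{35397} \approx 1.1356$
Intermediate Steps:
$\frac{2670 + \left(B{\left(10,4 \right)} + 20 \left(-22 - 6\right) \left(-15 - 52\right)\right)}{d{\left(-128 \right)} + 35525} = \frac{2670 + \left(\left(10 - 4\right) + 20 \left(-22 - 6\right) \left(-15 - 52\right)\right)}{-128 + 35525} = \frac{2670 + \left(\left(10 - 4\right) + 20 \left(\left(-28\right) \left(-67\right)\right)\right)}{35397} = \left(2670 + \left(6 + 20 \cdot 1876\right)\right) \frac{1}{35397} = \left(2670 + \left(6 + 37520\right)\right) \frac{1}{35397} = \left(2670 + 37526\right) \frac{1}{35397} = 40196 \cdot \frac{1}{35397} = \frac{40196}{35397}$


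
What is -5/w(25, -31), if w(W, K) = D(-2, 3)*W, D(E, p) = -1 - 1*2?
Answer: 1/15 ≈ 0.066667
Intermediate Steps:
D(E, p) = -3 (D(E, p) = -1 - 2 = -3)
w(W, K) = -3*W
-5/w(25, -31) = -5/((-3*25)) = -5/(-75) = -5*(-1/75) = 1/15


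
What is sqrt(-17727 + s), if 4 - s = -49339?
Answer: 8*sqrt(494) ≈ 177.81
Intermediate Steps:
s = 49343 (s = 4 - 1*(-49339) = 4 + 49339 = 49343)
sqrt(-17727 + s) = sqrt(-17727 + 49343) = sqrt(31616) = 8*sqrt(494)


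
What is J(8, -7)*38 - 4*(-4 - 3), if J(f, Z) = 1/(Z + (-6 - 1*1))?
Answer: 177/7 ≈ 25.286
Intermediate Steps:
J(f, Z) = 1/(-7 + Z) (J(f, Z) = 1/(Z + (-6 - 1)) = 1/(Z - 7) = 1/(-7 + Z))
J(8, -7)*38 - 4*(-4 - 3) = 38/(-7 - 7) - 4*(-4 - 3) = 38/(-14) - 4*(-7) = -1/14*38 + 28 = -19/7 + 28 = 177/7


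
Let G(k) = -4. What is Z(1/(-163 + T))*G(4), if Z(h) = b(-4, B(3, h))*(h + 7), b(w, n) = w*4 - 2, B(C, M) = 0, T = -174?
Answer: 169776/337 ≈ 503.79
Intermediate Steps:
b(w, n) = -2 + 4*w (b(w, n) = 4*w - 2 = -2 + 4*w)
Z(h) = -126 - 18*h (Z(h) = (-2 + 4*(-4))*(h + 7) = (-2 - 16)*(7 + h) = -18*(7 + h) = -126 - 18*h)
Z(1/(-163 + T))*G(4) = (-126 - 18/(-163 - 174))*(-4) = (-126 - 18/(-337))*(-4) = (-126 - 18*(-1/337))*(-4) = (-126 + 18/337)*(-4) = -42444/337*(-4) = 169776/337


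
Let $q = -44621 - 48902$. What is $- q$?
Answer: $93523$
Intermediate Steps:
$q = -93523$
$- q = \left(-1\right) \left(-93523\right) = 93523$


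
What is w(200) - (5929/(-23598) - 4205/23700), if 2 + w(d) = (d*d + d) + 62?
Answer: 750551820763/18642420 ≈ 40260.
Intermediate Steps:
w(d) = 60 + d + d**2 (w(d) = -2 + ((d*d + d) + 62) = -2 + ((d**2 + d) + 62) = -2 + ((d + d**2) + 62) = -2 + (62 + d + d**2) = 60 + d + d**2)
w(200) - (5929/(-23598) - 4205/23700) = (60 + 200 + 200**2) - (5929/(-23598) - 4205/23700) = (60 + 200 + 40000) - (5929*(-1/23598) - 4205*1/23700) = 40260 - (-5929/23598 - 841/4740) = 40260 - 1*(-7991563/18642420) = 40260 + 7991563/18642420 = 750551820763/18642420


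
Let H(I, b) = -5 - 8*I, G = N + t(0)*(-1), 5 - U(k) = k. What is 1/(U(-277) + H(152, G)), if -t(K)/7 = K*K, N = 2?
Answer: -1/939 ≈ -0.0010650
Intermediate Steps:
U(k) = 5 - k
t(K) = -7*K² (t(K) = -7*K*K = -7*K²)
G = 2 (G = 2 - 7*0²*(-1) = 2 - 7*0*(-1) = 2 + 0*(-1) = 2 + 0 = 2)
1/(U(-277) + H(152, G)) = 1/((5 - 1*(-277)) + (-5 - 8*152)) = 1/((5 + 277) + (-5 - 1216)) = 1/(282 - 1221) = 1/(-939) = -1/939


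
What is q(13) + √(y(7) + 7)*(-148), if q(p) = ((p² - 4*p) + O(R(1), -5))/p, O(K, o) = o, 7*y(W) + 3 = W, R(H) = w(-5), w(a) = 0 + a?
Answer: 112/13 - 148*√371/7 ≈ -398.63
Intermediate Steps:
w(a) = a
R(H) = -5
y(W) = -3/7 + W/7
q(p) = (-5 + p² - 4*p)/p (q(p) = ((p² - 4*p) - 5)/p = (-5 + p² - 4*p)/p)
q(13) + √(y(7) + 7)*(-148) = (-4 + 13 - 5/13) + √((-3/7 + (⅐)*7) + 7)*(-148) = (-4 + 13 - 5*1/13) + √((-3/7 + 1) + 7)*(-148) = (-4 + 13 - 5/13) + √(4/7 + 7)*(-148) = 112/13 + √(53/7)*(-148) = 112/13 + (√371/7)*(-148) = 112/13 - 148*√371/7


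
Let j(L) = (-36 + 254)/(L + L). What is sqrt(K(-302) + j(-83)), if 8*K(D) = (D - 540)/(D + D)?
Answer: I*sqrt(2862549733)/50132 ≈ 1.0672*I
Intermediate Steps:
j(L) = 109/L (j(L) = 218/((2*L)) = 218*(1/(2*L)) = 109/L)
K(D) = (-540 + D)/(16*D) (K(D) = ((D - 540)/(D + D))/8 = ((-540 + D)/((2*D)))/8 = ((-540 + D)*(1/(2*D)))/8 = ((-540 + D)/(2*D))/8 = (-540 + D)/(16*D))
sqrt(K(-302) + j(-83)) = sqrt((1/16)*(-540 - 302)/(-302) + 109/(-83)) = sqrt((1/16)*(-1/302)*(-842) + 109*(-1/83)) = sqrt(421/2416 - 109/83) = sqrt(-228401/200528) = I*sqrt(2862549733)/50132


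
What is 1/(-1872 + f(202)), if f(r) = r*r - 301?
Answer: 1/38631 ≈ 2.5886e-5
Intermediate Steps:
f(r) = -301 + r**2 (f(r) = r**2 - 301 = -301 + r**2)
1/(-1872 + f(202)) = 1/(-1872 + (-301 + 202**2)) = 1/(-1872 + (-301 + 40804)) = 1/(-1872 + 40503) = 1/38631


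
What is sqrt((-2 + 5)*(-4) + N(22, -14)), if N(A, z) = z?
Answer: I*sqrt(26) ≈ 5.099*I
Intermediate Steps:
sqrt((-2 + 5)*(-4) + N(22, -14)) = sqrt((-2 + 5)*(-4) - 14) = sqrt(3*(-4) - 14) = sqrt(-12 - 14) = sqrt(-26) = I*sqrt(26)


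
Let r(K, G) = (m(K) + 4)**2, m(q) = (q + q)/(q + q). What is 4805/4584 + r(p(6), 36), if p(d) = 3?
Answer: 119405/4584 ≈ 26.048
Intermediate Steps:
m(q) = 1 (m(q) = (2*q)/((2*q)) = (2*q)*(1/(2*q)) = 1)
r(K, G) = 25 (r(K, G) = (1 + 4)**2 = 5**2 = 25)
4805/4584 + r(p(6), 36) = 4805/4584 + 25 = 119405/4584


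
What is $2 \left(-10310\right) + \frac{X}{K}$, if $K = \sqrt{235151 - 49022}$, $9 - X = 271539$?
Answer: $-20620 - \frac{90510 \sqrt{20681}}{20681} \approx -21249.0$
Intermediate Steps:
$X = -271530$ ($X = 9 - 271539 = -271530$)
$K = 3 \sqrt{20681}$ ($K = \sqrt{186129} = 3 \sqrt{20681} \approx 431.43$)
$2 \left(-10310\right) + \frac{X}{K} = 2 \left(-10310\right) - \frac{271530}{3 \sqrt{20681}} = -20620 - 271530 \frac{\sqrt{20681}}{62043} = -20620 - \frac{90510 \sqrt{20681}}{20681}$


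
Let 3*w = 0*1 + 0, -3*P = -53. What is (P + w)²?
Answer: 2809/9 ≈ 312.11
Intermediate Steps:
P = 53/3 (P = -⅓*(-53) = 53/3 ≈ 17.667)
w = 0 (w = (0*1 + 0)/3 = (0 + 0)/3 = (⅓)*0 = 0)
(P + w)² = (53/3 + 0)² = (53/3)² = 2809/9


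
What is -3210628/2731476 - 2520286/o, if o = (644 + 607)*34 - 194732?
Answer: 799431195224/51965648031 ≈ 15.384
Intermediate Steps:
o = -152198 (o = 1251*34 - 194732 = 42534 - 194732 = -152198)
-3210628/2731476 - 2520286/o = -3210628/2731476 - 2520286/(-152198) = -3210628*1/2731476 - 2520286*(-1/152198) = -802657/682869 + 1260143/76099 = 799431195224/51965648031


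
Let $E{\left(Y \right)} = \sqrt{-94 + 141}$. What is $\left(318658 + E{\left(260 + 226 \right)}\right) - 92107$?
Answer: $226551 + \sqrt{47} \approx 2.2656 \cdot 10^{5}$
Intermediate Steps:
$E{\left(Y \right)} = \sqrt{47}$
$\left(318658 + E{\left(260 + 226 \right)}\right) - 92107 = \left(318658 + \sqrt{47}\right) - 92107 = 226551 + \sqrt{47}$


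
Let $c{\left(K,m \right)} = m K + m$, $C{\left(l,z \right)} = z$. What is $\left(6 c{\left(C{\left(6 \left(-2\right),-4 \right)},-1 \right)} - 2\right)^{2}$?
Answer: $256$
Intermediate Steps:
$c{\left(K,m \right)} = m + K m$ ($c{\left(K,m \right)} = K m + m = m + K m$)
$\left(6 c{\left(C{\left(6 \left(-2\right),-4 \right)},-1 \right)} - 2\right)^{2} = \left(6 \left(- (1 - 4)\right) - 2\right)^{2} = \left(6 \left(\left(-1\right) \left(-3\right)\right) - 2\right)^{2} = \left(6 \cdot 3 - 2\right)^{2} = \left(18 - 2\right)^{2} = 16^{2} = 256$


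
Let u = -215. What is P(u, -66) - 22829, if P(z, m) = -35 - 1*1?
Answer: -22865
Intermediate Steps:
P(z, m) = -36 (P(z, m) = -35 - 1 = -36)
P(u, -66) - 22829 = -36 - 22829 = -22865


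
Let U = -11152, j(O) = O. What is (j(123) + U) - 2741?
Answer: -13770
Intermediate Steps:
(j(123) + U) - 2741 = (123 - 11152) - 2741 = -11029 - 2741 = -13770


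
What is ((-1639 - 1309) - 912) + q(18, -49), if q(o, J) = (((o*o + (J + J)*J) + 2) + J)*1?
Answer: 1219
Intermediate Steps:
q(o, J) = 2 + J + o² + 2*J² (q(o, J) = (((o² + (2*J)*J) + 2) + J)*1 = (((o² + 2*J²) + 2) + J)*1 = ((2 + o² + 2*J²) + J)*1 = (2 + J + o² + 2*J²)*1 = 2 + J + o² + 2*J²)
((-1639 - 1309) - 912) + q(18, -49) = ((-1639 - 1309) - 912) + (2 - 49 + 18² + 2*(-49)²) = (-2948 - 912) + (2 - 49 + 324 + 2*2401) = -3860 + (2 - 49 + 324 + 4802) = -3860 + 5079 = 1219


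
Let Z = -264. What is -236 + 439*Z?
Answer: -116132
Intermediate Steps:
-236 + 439*Z = -236 + 439*(-264) = -236 - 115896 = -116132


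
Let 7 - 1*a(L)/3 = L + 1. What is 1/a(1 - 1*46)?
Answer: 1/153 ≈ 0.0065359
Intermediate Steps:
a(L) = 18 - 3*L (a(L) = 21 - 3*(L + 1) = 21 - 3*(1 + L) = 21 + (-3 - 3*L) = 18 - 3*L)
1/a(1 - 1*46) = 1/(18 - 3*(1 - 1*46)) = 1/(18 - 3*(1 - 46)) = 1/(18 - 3*(-45)) = 1/(18 + 135) = 1/153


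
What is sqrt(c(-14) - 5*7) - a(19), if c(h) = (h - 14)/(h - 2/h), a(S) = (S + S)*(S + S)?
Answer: -1444 + I*sqrt(310303)/97 ≈ -1444.0 + 5.7428*I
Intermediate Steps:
a(S) = 4*S**2 (a(S) = (2*S)*(2*S) = 4*S**2)
c(h) = (-14 + h)/(h - 2/h)
sqrt(c(-14) - 5*7) - a(19) = sqrt(-14*(-14 - 14)/(-2 + (-14)**2) - 5*7) - 4*19**2 = sqrt(-14*(-28)/(-2 + 196) - 35) - 4*361 = sqrt(-14*(-28)/194 - 35) - 1*1444 = sqrt(-14*1/194*(-28) - 35) - 1444 = sqrt(196/97 - 35) - 1444 = sqrt(-3199/97) - 1444 = I*sqrt(310303)/97 - 1444 = -1444 + I*sqrt(310303)/97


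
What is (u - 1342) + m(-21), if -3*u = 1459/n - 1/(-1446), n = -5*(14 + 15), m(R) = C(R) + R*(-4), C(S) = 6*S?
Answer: -868440271/629010 ≈ -1380.6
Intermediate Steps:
m(R) = 2*R (m(R) = 6*R + R*(-4) = 6*R - 4*R = 2*R)
n = -145 (n = -5*29 = -145)
u = 2109569/629010 (u = -(1459/(-145) - 1/(-1446))/3 = -(1459*(-1/145) - 1*(-1/1446))/3 = -(-1459/145 + 1/1446)/3 = -⅓*(-2109569/209670) = 2109569/629010 ≈ 3.3538)
(u - 1342) + m(-21) = (2109569/629010 - 1342) + 2*(-21) = -842021851/629010 - 42 = -868440271/629010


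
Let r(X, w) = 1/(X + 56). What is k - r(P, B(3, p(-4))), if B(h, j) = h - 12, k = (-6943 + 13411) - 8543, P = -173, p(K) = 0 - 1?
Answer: -242774/117 ≈ -2075.0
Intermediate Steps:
p(K) = -1
k = -2075 (k = 6468 - 8543 = -2075)
B(h, j) = -12 + h
r(X, w) = 1/(56 + X)
k - r(P, B(3, p(-4))) = -2075 - 1/(56 - 173) = -2075 - 1/(-117) = -2075 - 1*(-1/117) = -2075 + 1/117 = -242774/117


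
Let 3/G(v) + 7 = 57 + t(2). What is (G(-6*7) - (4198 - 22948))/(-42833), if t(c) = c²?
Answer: -337501/770994 ≈ -0.43775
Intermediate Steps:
G(v) = 1/18 (G(v) = 3/(-7 + (57 + 2²)) = 3/(-7 + (57 + 4)) = 3/(-7 + 61) = 3/54 = 3*(1/54) = 1/18)
(G(-6*7) - (4198 - 22948))/(-42833) = (1/18 - (4198 - 22948))/(-42833) = (1/18 - 1*(-18750))*(-1/42833) = (1/18 + 18750)*(-1/42833) = (337501/18)*(-1/42833) = -337501/770994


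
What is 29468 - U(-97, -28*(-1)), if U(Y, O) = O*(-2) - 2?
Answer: 29526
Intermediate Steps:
U(Y, O) = -2 - 2*O (U(Y, O) = -2*O - 2 = -2 - 2*O)
29468 - U(-97, -28*(-1)) = 29468 - (-2 - (-56)*(-1)) = 29468 - (-2 - 2*28) = 29468 - (-2 - 56) = 29468 - 1*(-58) = 29468 + 58 = 29526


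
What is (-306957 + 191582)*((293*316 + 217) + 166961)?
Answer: -29970502250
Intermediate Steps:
(-306957 + 191582)*((293*316 + 217) + 166961) = -115375*((92588 + 217) + 166961) = -115375*(92805 + 166961) = -115375*259766 = -29970502250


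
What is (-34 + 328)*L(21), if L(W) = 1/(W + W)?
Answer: 7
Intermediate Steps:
L(W) = 1/(2*W)
(-34 + 328)*L(21) = (-34 + 328)*((1/2)/21) = 294*((1/2)*(1/21)) = 294*(1/42) = 7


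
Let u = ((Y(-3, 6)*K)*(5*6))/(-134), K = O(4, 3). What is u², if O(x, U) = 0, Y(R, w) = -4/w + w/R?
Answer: 0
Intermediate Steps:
K = 0
u = 0 (u = (((-4/6 + 6/(-3))*0)*(5*6))/(-134) = (((-4*⅙ + 6*(-⅓))*0)*30)*(-1/134) = (((-⅔ - 2)*0)*30)*(-1/134) = (-8/3*0*30)*(-1/134) = (0*30)*(-1/134) = 0*(-1/134) = 0)
u² = 0² = 0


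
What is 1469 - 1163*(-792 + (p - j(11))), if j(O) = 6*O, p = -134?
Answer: 1155165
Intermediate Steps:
1469 - 1163*(-792 + (p - j(11))) = 1469 - 1163*(-792 + (-134 - 6*11)) = 1469 - 1163*(-792 + (-134 - 1*66)) = 1469 - 1163*(-792 + (-134 - 66)) = 1469 - 1163*(-792 - 200) = 1469 - 1163*(-992) = 1469 + 1153696 = 1155165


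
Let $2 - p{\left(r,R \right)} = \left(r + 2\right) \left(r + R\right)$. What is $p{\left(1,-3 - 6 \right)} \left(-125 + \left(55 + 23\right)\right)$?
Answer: $-1222$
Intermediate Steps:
$p{\left(r,R \right)} = 2 - \left(2 + r\right) \left(R + r\right)$ ($p{\left(r,R \right)} = 2 - \left(r + 2\right) \left(r + R\right) = 2 - \left(2 + r\right) \left(R + r\right)$)
$p{\left(1,-3 - 6 \right)} \left(-125 + \left(55 + 23\right)\right) = \left(2 - 1^{2} - 2 \left(-3 - 6\right) - 2 - \left(-3 - 6\right) 1\right) \left(-125 + \left(55 + 23\right)\right) = \left(2 - 1 - 2 \left(-3 - 6\right) - 2 - \left(-3 - 6\right) 1\right) \left(-125 + 78\right) = \left(2 - 1 - -18 - 2 - \left(-9\right) 1\right) \left(-47\right) = \left(2 - 1 + 18 - 2 + 9\right) \left(-47\right) = 26 \left(-47\right) = -1222$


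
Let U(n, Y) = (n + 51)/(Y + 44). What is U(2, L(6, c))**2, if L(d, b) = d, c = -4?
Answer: 2809/2500 ≈ 1.1236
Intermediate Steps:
U(n, Y) = (51 + n)/(44 + Y)
U(2, L(6, c))**2 = ((51 + 2)/(44 + 6))**2 = (53/50)**2 = 2809/2500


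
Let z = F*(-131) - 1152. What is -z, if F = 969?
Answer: 128091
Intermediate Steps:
z = -128091 (z = 969*(-131) - 1152 = -126939 - 1152 = -128091)
-z = -1*(-128091) = 128091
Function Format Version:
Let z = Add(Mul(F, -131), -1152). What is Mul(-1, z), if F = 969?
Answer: 128091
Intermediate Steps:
z = -128091 (z = Add(Mul(969, -131), -1152) = Add(-126939, -1152) = -128091)
Mul(-1, z) = Mul(-1, -128091) = 128091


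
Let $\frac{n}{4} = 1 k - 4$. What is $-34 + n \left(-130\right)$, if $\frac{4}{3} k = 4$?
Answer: $486$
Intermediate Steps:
$k = 3$ ($k = \frac{3}{4} \cdot 4 = 3$)
$n = -4$ ($n = 4 \left(1 \cdot 3 - 4\right) = 4 \left(3 - 4\right) = 4 \left(-1\right) = -4$)
$-34 + n \left(-130\right) = -34 - -520 = -34 + 520 = 486$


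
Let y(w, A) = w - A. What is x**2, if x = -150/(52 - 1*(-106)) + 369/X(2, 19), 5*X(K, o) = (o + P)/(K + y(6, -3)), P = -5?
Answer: 2567221085025/1223236 ≈ 2.0987e+6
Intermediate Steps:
X(K, o) = (-5 + o)/(5*(9 + K)) (X(K, o) = ((o - 5)/(K + (6 - 1*(-3))))/5 = ((-5 + o)/(K + (6 + 3)))/5 = ((-5 + o)/(K + 9))/5 = ((-5 + o)/(9 + K))/5 = (-5 + o)/(5*(9 + K)))
x = 1602255/1106 (x = -150/(52 - 1*(-106)) + 369/(((-5 + 19)/(5*(9 + 2)))) = -150/(52 + 106) + 369/(((1/5)*14/11)) = -150/158 + 369/(((1/5)*(1/11)*14)) = -150*1/158 + 369/(14/55) = -75/79 + 369*(55/14) = -75/79 + 20295/14 = 1602255/1106 ≈ 1448.7)
x**2 = (1602255/1106)**2 = 2567221085025/1223236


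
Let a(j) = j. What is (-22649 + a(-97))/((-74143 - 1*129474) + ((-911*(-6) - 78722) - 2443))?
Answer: 11373/139658 ≈ 0.081435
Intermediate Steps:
(-22649 + a(-97))/((-74143 - 1*129474) + ((-911*(-6) - 78722) - 2443)) = (-22649 - 97)/((-74143 - 1*129474) + ((-911*(-6) - 78722) - 2443)) = -22746/((-74143 - 129474) + ((5466 - 78722) - 2443)) = -22746/(-203617 + (-73256 - 2443)) = -22746/(-203617 - 75699) = -22746/(-279316) = -22746*(-1/279316) = 11373/139658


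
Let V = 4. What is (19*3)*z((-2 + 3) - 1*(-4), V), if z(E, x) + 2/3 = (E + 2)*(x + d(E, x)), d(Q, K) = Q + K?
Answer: 5149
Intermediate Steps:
d(Q, K) = K + Q
z(E, x) = -⅔ + (2 + E)*(E + 2*x) (z(E, x) = -⅔ + (E + 2)*(x + (x + E)) = -⅔ + (2 + E)*(x + (E + x)) = -⅔ + (2 + E)*(E + 2*x))
(19*3)*z((-2 + 3) - 1*(-4), V) = (19*3)*(-⅔ + ((-2 + 3) - 1*(-4))² + 2*((-2 + 3) - 1*(-4)) + 4*4 + 2*((-2 + 3) - 1*(-4))*4) = 57*(-⅔ + (1 + 4)² + 2*(1 + 4) + 16 + 2*(1 + 4)*4) = 57*(-⅔ + 5² + 2*5 + 16 + 2*5*4) = 57*(-⅔ + 25 + 10 + 16 + 40) = 57*(271/3) = 5149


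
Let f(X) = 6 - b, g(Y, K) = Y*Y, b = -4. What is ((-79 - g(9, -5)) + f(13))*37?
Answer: -5550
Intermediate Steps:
g(Y, K) = Y²
f(X) = 10 (f(X) = 6 - 1*(-4) = 6 + 4 = 10)
((-79 - g(9, -5)) + f(13))*37 = ((-79 - 1*9²) + 10)*37 = ((-79 - 1*81) + 10)*37 = ((-79 - 81) + 10)*37 = (-160 + 10)*37 = -150*37 = -5550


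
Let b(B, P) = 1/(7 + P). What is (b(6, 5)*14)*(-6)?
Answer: -7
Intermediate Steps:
(b(6, 5)*14)*(-6) = (14/(7 + 5))*(-6) = (14/12)*(-6) = ((1/12)*14)*(-6) = (7/6)*(-6) = -7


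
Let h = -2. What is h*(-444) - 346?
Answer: 542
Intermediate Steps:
h*(-444) - 346 = -2*(-444) - 346 = 888 - 346 = 542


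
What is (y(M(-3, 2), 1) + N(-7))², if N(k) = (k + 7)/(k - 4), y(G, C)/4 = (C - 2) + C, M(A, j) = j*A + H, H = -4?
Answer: 0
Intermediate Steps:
M(A, j) = -4 + A*j (M(A, j) = j*A - 4 = A*j - 4 = -4 + A*j)
y(G, C) = -8 + 8*C (y(G, C) = 4*((C - 2) + C) = 4*((-2 + C) + C) = 4*(-2 + 2*C) = -8 + 8*C)
N(k) = (7 + k)/(-4 + k)
(y(M(-3, 2), 1) + N(-7))² = ((-8 + 8*1) + (7 - 7)/(-4 - 7))² = ((-8 + 8) + 0/(-11))² = (0 - 1/11*0)² = (0 + 0)² = 0² = 0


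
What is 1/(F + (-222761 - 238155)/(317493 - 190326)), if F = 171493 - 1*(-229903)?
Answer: 127167/51043864216 ≈ 2.4913e-6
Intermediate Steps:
F = 401396 (F = 171493 + 229903 = 401396)
1/(F + (-222761 - 238155)/(317493 - 190326)) = 1/(401396 + (-222761 - 238155)/(317493 - 190326)) = 1/(401396 - 460916/127167) = 1/(51043864216/127167) = 127167/51043864216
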